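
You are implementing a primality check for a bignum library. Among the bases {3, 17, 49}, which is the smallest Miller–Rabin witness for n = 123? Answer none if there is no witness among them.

n − 1 = 122 = 2^1 · 61, so s = 1 and d = 61.
Base 3: x_0 = 3^61 mod 123 = 120. x_0 ∉ {1, 122} and s = 1, so 3 is a Miller–Rabin witness and 123 is composite.
Base 17: x_0 = 17^61 mod 123 = 65. x_0 ∉ {1, 122} and s = 1, so 17 is a Miller–Rabin witness and 123 is composite.
Base 49: x_0 = 49^61 mod 123 = 49. x_0 ∉ {1, 122} and s = 1, so 49 is a Miller–Rabin witness and 123 is composite.
The smallest witness among the given bases is 3.

3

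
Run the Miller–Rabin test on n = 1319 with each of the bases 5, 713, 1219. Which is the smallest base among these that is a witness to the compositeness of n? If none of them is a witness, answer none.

none

n − 1 = 1318 = 2^1 · 659, so s = 1 and d = 659.
Base 5: x_0 = 5^659 mod 1319 = 1. x_0 = 1, so 5 is not a witness.
Base 713: x_0 = 713^659 mod 1319 = 1318. x_0 = 1318 ≡ −1, so 713 is not a witness.
Base 1219: x_0 = 1219^659 mod 1319 = 1318. x_0 = 1318 ≡ −1, so 1219 is not a witness.
No listed base is a witness for 1319.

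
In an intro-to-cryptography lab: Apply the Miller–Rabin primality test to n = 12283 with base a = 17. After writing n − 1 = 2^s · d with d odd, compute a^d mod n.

n − 1 = 12282 = 2^1 · 6141, so s = 1 and d = 6141.
Repeated squaring mod 12283: 17^1 ≡ 17, 17^2 ≡ 289, 17^4 ≡ 9823, 17^8 ≡ 8364, 17^16 ≡ 4811, 17^32 ≡ 4549, 17^64 ≡ 8829, 17^128 ≡ 3323, 17^256 ≡ 12195, 17^512 ≡ 7744, 17^1024 ≡ 3930, 17^2048 ≡ 5169, 17^4096 ≡ 3036.
6141 = 4096 + 1024 + 512 + 256 + 128 + 64 + 32 + 16 + 8 + 4 + 1, so 17^6141 ≡ 3036·3930·7744·12195·3323·8829·4549·4811·8364·9823·17 ≡ 10667 (mod 12283).

10667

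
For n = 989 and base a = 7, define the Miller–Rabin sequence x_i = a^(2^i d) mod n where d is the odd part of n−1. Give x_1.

565

n − 1 = 988 = 2^2 · 247, so s = 2 and d = 247.
x_0 = 7^247 mod 989 = 523.
x_1 = 523^2 mod 989 = 565.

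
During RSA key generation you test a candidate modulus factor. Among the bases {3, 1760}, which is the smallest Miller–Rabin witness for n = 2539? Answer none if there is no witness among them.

n − 1 = 2538 = 2^1 · 1269, so s = 1 and d = 1269.
Base 3: x_0 = 3^1269 mod 2539 = 2538. x_0 = 2538 ≡ −1, so 3 is not a witness.
Base 1760: x_0 = 1760^1269 mod 2539 = 1. x_0 = 1, so 1760 is not a witness.
No listed base is a witness for 2539.

none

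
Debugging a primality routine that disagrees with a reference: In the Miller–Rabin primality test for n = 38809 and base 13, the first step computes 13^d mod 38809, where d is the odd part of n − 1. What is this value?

3757

n − 1 = 38808 = 2^3 · 4851, so s = 3 and d = 4851.
13^4851 mod 38809 = 3757.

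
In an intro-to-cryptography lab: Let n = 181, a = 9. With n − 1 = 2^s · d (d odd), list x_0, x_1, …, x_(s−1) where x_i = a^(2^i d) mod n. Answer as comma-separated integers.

n − 1 = 180 = 2^2 · 45, so s = 2 and d = 45.
x_0 = 9^45 mod 181 = 1.
x_1 = 1^2 mod 181 = 1.

1, 1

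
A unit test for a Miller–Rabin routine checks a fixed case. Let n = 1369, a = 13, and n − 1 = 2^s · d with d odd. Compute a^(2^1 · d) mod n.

332

n − 1 = 1368 = 2^3 · 171, so s = 3 and d = 171.
Repeated squaring mod 1369: 13^1 ≡ 13, 13^2 ≡ 169, 13^4 ≡ 1181, 13^8 ≡ 1119, 13^16 ≡ 895, 13^32 ≡ 160, 13^64 ≡ 958, 13^128 ≡ 534.
171 = 128 + 32 + 8 + 2 + 1, so 13^171 ≡ 534·160·1119·169·13 ≡ 882 (mod 1369).
x_0 = 882.
x_1 = 882^2 mod 1369 = 332.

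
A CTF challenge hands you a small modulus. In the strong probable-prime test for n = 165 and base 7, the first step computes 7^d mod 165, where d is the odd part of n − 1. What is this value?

7

n − 1 = 164 = 2^2 · 41, so s = 2 and d = 41.
7^41 mod 165 = 7.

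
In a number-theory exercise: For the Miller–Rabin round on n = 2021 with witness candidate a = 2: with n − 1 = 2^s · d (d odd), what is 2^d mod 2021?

776

n − 1 = 2020 = 2^2 · 505, so s = 2 and d = 505.
2^505 mod 2021 = 776.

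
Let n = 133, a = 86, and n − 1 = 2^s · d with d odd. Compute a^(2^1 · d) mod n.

64

n − 1 = 132 = 2^2 · 33, so s = 2 and d = 33.
Repeated squaring mod 133: 86^1 ≡ 86, 86^2 ≡ 81, 86^4 ≡ 44, 86^8 ≡ 74, 86^16 ≡ 23, 86^32 ≡ 130.
33 = 32 + 1, so 86^33 ≡ 130·86 ≡ 8 (mod 133).
x_0 = 8.
x_1 = 8^2 mod 133 = 64.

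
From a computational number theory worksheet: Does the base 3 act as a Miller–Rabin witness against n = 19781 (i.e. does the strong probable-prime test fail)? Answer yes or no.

n − 1 = 19780 = 2^2 · 4945, so s = 2 and d = 4945.
x_0 = 3^4945 mod 19781 = 5221.
x_0 is neither 1 nor 19780, so continue squaring.
x_1 = 5221^2 mod 19781 = 623.
Reached i = s−1 = 1 without hitting −1: 3 is a Miller–Rabin witness and 19781 is composite.

yes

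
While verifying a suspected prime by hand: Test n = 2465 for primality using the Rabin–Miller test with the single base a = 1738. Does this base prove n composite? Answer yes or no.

n − 1 = 2464 = 2^5 · 77, so s = 5 and d = 77.
x_0 = 1738^77 mod 2465 = 1143.
x_0 is neither 1 nor 2464, so continue squaring.
x_1 = 1143^2 mod 2465 = 2464.
x_1 ≡ −1, so 1738 is not a witness.

no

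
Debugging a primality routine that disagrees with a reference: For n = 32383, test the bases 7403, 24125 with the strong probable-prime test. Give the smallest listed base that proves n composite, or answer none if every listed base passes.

7403

n − 1 = 32382 = 2^1 · 16191, so s = 1 and d = 16191.
Base 7403: x_0 = 7403^16191 mod 32383 = 27074. x_0 ∉ {1, 32382} and s = 1, so 7403 is a Miller–Rabin witness and 32383 is composite.
Base 24125: x_0 = 24125^16191 mod 32383 = 17380. x_0 ∉ {1, 32382} and s = 1, so 24125 is a Miller–Rabin witness and 32383 is composite.
The smallest witness among the given bases is 7403.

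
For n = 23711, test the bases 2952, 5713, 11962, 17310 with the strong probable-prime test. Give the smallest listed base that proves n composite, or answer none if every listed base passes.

n − 1 = 23710 = 2^1 · 11855, so s = 1 and d = 11855.
Base 2952: x_0 = 2952^11855 mod 23711 = 23710. x_0 = 23710 ≡ −1, so 2952 is not a witness.
Base 5713: x_0 = 5713^11855 mod 23711 = 20156. x_0 ∉ {1, 23710} and s = 1, so 5713 is a Miller–Rabin witness and 23711 is composite.
Base 11962: x_0 = 11962^11855 mod 23711 = 14734. x_0 ∉ {1, 23710} and s = 1, so 11962 is a Miller–Rabin witness and 23711 is composite.
Base 17310: x_0 = 17310^11855 mod 23711 = 17212. x_0 ∉ {1, 23710} and s = 1, so 17310 is a Miller–Rabin witness and 23711 is composite.
The smallest witness among the given bases is 5713.

5713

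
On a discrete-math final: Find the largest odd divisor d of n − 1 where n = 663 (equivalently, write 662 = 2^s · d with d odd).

Halving: 662 → 331; 331 is odd.
So 662 = 2^1 · 331.

331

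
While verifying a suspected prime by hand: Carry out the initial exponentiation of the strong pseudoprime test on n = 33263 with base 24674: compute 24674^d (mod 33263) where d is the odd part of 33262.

25108

n − 1 = 33262 = 2^1 · 16631, so s = 1 and d = 16631.
Repeated squaring mod 33263: 24674^1 ≡ 24674, 24674^2 ≡ 26850, 24674^4 ≡ 13501, 24674^8 ≡ 29024, 24674^16 ≡ 7101, 24674^32 ≡ 30756, 24674^64 ≡ 31605, 24674^128 ≡ 21398, 24674^256 ≡ 9209, 24674^512 ≡ 18294, 24674^1024 ≡ 11393, 24674^2048 ≡ 8223, 24674^4096 ≡ 27313, 24674^8192 ≡ 10668, 24674^16384 ≡ 13501.
16631 = 16384 + 128 + 64 + 32 + 16 + 4 + 2 + 1, so 24674^16631 ≡ 13501·21398·31605·30756·7101·13501·26850·24674 ≡ 25108 (mod 33263).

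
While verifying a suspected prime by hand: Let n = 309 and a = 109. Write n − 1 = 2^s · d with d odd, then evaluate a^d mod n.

277

n − 1 = 308 = 2^2 · 77, so s = 2 and d = 77.
109^77 mod 309 = 277.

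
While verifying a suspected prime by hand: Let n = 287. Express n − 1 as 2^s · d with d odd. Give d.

143

Halving: 286 → 143; 143 is odd.
So 286 = 2^1 · 143.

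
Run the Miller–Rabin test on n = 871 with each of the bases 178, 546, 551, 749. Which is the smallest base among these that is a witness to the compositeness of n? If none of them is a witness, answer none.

178

n − 1 = 870 = 2^1 · 435, so s = 1 and d = 435.
Base 178: x_0 = 178^435 mod 871 = 209. x_0 ∉ {1, 870} and s = 1, so 178 is a Miller–Rabin witness and 871 is composite.
Base 546: x_0 = 546^435 mod 871 = 494. x_0 ∉ {1, 870} and s = 1, so 546 is a Miller–Rabin witness and 871 is composite.
Base 551: x_0 = 551^435 mod 871 = 424. x_0 ∉ {1, 870} and s = 1, so 551 is a Miller–Rabin witness and 871 is composite.
Base 749: x_0 = 749^435 mod 871 = 5. x_0 ∉ {1, 870} and s = 1, so 749 is a Miller–Rabin witness and 871 is composite.
The smallest witness among the given bases is 178.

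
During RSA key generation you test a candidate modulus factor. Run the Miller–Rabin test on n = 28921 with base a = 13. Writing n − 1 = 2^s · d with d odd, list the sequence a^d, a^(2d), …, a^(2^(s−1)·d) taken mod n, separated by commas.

n − 1 = 28920 = 2^3 · 3615, so s = 3 and d = 3615.
x_0 = 13^3615 mod 28921 = 8994.
x_1 = 8994^2 mod 28921 = 28920.
x_2 = 28920^2 mod 28921 = 1.

8994, 28920, 1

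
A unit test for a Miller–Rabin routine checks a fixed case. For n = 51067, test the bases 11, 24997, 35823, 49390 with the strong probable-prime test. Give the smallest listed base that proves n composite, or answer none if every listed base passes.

11

n − 1 = 51066 = 2^1 · 25533, so s = 1 and d = 25533.
Base 11: x_0 = 11^25533 mod 51067 = 25861. x_0 ∉ {1, 51066} and s = 1, so 11 is a Miller–Rabin witness and 51067 is composite.
Base 24997: x_0 = 24997^25533 mod 51067 = 23087. x_0 ∉ {1, 51066} and s = 1, so 24997 is a Miller–Rabin witness and 51067 is composite.
Base 35823: x_0 = 35823^25533 mod 51067 = 18963. x_0 ∉ {1, 51066} and s = 1, so 35823 is a Miller–Rabin witness and 51067 is composite.
Base 49390: x_0 = 49390^25533 mod 51067 = 40021. x_0 ∉ {1, 51066} and s = 1, so 49390 is a Miller–Rabin witness and 51067 is composite.
The smallest witness among the given bases is 11.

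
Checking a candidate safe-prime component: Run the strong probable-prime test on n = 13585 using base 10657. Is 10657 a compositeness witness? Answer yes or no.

yes

n − 1 = 13584 = 2^4 · 849, so s = 4 and d = 849.
x_0 = 10657^849 mod 13585 = 467.
x_0 is neither 1 nor 13584, so continue squaring.
x_1 = 467^2 mod 13585 = 729.
x_2 = 729^2 mod 13585 = 1626.
x_3 = 1626^2 mod 13585 = 8386.
Reached i = s−1 = 3 without hitting −1: 10657 is a Miller–Rabin witness and 13585 is composite.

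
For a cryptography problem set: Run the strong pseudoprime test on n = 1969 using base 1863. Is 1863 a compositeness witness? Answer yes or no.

yes

n − 1 = 1968 = 2^4 · 123, so s = 4 and d = 123.
Repeated squaring mod 1969: 1863^1 ≡ 1863, 1863^2 ≡ 1391, 1863^4 ≡ 1323, 1863^8 ≡ 1857, 1863^16 ≡ 730, 1863^32 ≡ 1270, 1863^64 ≡ 289.
123 = 64 + 32 + 16 + 8 + 2 + 1, so 1863^123 ≡ 289·1270·730·1857·1391·1863 ≡ 339 (mod 1969).
x_0 = 1863^123 mod 1969 = 339.
x_0 is neither 1 nor 1968, so continue squaring.
x_1 = 339^2 mod 1969 = 719.
x_2 = 719^2 mod 1969 = 1083.
x_3 = 1083^2 mod 1969 = 1334.
Reached i = s−1 = 3 without hitting −1: 1863 is a Miller–Rabin witness and 1969 is composite.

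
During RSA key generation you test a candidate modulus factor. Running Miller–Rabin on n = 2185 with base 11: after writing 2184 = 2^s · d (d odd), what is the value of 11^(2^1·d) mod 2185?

476

n − 1 = 2184 = 2^3 · 273, so s = 3 and d = 273.
x_0 = 11^273 mod 2185 = 571.
x_1 = 571^2 mod 2185 = 476.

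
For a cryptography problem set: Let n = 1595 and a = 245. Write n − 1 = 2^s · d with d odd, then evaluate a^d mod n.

1285

n − 1 = 1594 = 2^1 · 797, so s = 1 and d = 797.
Repeated squaring mod 1595: 245^1 ≡ 245, 245^2 ≡ 1010, 245^4 ≡ 895, 245^8 ≡ 335, 245^16 ≡ 575, 245^32 ≡ 460, 245^64 ≡ 1060, 245^128 ≡ 720, 245^256 ≡ 25, 245^512 ≡ 625.
797 = 512 + 256 + 16 + 8 + 4 + 1, so 245^797 ≡ 625·25·575·335·895·245 ≡ 1285 (mod 1595).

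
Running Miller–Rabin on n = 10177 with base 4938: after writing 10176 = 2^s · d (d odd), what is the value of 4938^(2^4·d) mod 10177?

10176

n − 1 = 10176 = 2^6 · 159, so s = 6 and d = 159.
By repeated squaring, 4938^159 ≡ 2857 (mod 10177).
x_0 = 2857.
x_1 = 2857^2 mod 10177 = 495.
x_2 = 495^2 mod 10177 = 777.
x_3 = 777^2 mod 10177 = 3286.
x_4 = 3286^2 mod 10177 = 10176.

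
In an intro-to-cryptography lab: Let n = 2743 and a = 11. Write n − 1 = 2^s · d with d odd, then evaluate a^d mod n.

n − 1 = 2742 = 2^1 · 1371, so s = 1 and d = 1371.
11^1371 mod 2743 = 5.

5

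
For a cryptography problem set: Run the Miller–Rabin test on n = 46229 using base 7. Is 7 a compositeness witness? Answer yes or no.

no

n − 1 = 46228 = 2^2 · 11557, so s = 2 and d = 11557.
x_0 = 7^11557 mod 46229 = 1.
x_0 = 1, so 7 is not a witness.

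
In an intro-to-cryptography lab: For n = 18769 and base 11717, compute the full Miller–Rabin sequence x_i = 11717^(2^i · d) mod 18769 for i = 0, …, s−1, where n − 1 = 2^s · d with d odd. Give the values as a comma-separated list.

n − 1 = 18768 = 2^4 · 1173, so s = 4 and d = 1173.
x_0 = 11717^1173 mod 18769 = 960.
x_1 = 960^2 mod 18769 = 1919.
x_2 = 1919^2 mod 18769 = 3837.
x_3 = 3837^2 mod 18769 = 7673.

960, 1919, 3837, 7673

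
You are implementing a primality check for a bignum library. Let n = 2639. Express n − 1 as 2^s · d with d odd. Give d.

Halving: 2638 → 1319; 1319 is odd.
So 2638 = 2^1 · 1319.

1319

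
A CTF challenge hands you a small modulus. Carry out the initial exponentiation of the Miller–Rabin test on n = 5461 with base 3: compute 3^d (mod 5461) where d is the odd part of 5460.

n − 1 = 5460 = 2^2 · 1365, so s = 2 and d = 1365.
By repeated squaring, 3^1365 ≡ 4084 (mod 5461).

4084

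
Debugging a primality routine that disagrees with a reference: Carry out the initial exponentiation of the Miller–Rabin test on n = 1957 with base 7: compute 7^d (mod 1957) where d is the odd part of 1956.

1521

n − 1 = 1956 = 2^2 · 489, so s = 2 and d = 489.
Repeated squaring mod 1957: 7^1 ≡ 7, 7^2 ≡ 49, 7^4 ≡ 444, 7^8 ≡ 1436, 7^16 ≡ 1375, 7^32 ≡ 163, 7^64 ≡ 1128, 7^128 ≡ 334, 7^256 ≡ 7.
489 = 256 + 128 + 64 + 32 + 8 + 1, so 7^489 ≡ 7·334·1128·163·1436·7 ≡ 1521 (mod 1957).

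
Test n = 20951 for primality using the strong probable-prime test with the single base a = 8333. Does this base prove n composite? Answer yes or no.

n − 1 = 20950 = 2^1 · 10475, so s = 1 and d = 10475.
x_0 = 8333^10475 mod 20951 = 16770.
x_0 ∉ {1, 20950} and s = 1, so 8333 is a Miller–Rabin witness and 20951 is composite.

yes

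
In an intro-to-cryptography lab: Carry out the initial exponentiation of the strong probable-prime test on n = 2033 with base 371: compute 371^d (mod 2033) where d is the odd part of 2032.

2024

n − 1 = 2032 = 2^4 · 127, so s = 4 and d = 127.
Repeated squaring mod 2033: 371^1 ≡ 371, 371^2 ≡ 1430, 371^4 ≡ 1735, 371^8 ≡ 1385, 371^16 ≡ 1106, 371^32 ≡ 1403, 371^64 ≡ 465.
127 = 64 + 32 + 16 + 8 + 4 + 2 + 1, so 371^127 ≡ 465·1403·1106·1385·1735·1430·371 ≡ 2024 (mod 2033).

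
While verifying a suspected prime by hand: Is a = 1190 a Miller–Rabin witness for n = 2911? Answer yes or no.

no

n − 1 = 2910 = 2^1 · 1455, so s = 1 and d = 1455.
Repeated squaring mod 2911: 1190^1 ≡ 1190, 1190^2 ≡ 1354, 1190^4 ≡ 2297, 1190^8 ≡ 1477, 1190^16 ≡ 1190, 1190^32 ≡ 1354, 1190^64 ≡ 2297, 1190^128 ≡ 1477, 1190^256 ≡ 1190, 1190^512 ≡ 1354, 1190^1024 ≡ 2297.
1455 = 1024 + 256 + 128 + 32 + 8 + 4 + 2 + 1, so 1190^1455 ≡ 2297·1190·1477·1354·1477·2297·1354·1190 ≡ 1 (mod 2911).
x_0 = 1190^1455 mod 2911 = 1.
x_0 = 1, so 1190 is not a witness.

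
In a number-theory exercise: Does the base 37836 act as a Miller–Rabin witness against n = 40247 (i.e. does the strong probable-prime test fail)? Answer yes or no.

yes

n − 1 = 40246 = 2^1 · 20123, so s = 1 and d = 20123.
By repeated squaring, 37836^20123 ≡ 28678 (mod 40247).
x_0 = 37836^20123 mod 40247 = 28678.
x_0 ∉ {1, 40246} and s = 1, so 37836 is a Miller–Rabin witness and 40247 is composite.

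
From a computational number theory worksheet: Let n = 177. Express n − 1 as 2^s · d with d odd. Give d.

11

Halving: 176 → 88 → 44 → 22 → 11; 11 is odd.
So 176 = 2^4 · 11.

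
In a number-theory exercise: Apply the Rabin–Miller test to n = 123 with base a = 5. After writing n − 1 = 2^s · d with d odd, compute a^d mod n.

5

n − 1 = 122 = 2^1 · 61, so s = 1 and d = 61.
Repeated squaring mod 123: 5^1 ≡ 5, 5^2 ≡ 25, 5^4 ≡ 10, 5^8 ≡ 100, 5^16 ≡ 37, 5^32 ≡ 16.
61 = 32 + 16 + 8 + 4 + 1, so 5^61 ≡ 16·37·100·10·5 ≡ 5 (mod 123).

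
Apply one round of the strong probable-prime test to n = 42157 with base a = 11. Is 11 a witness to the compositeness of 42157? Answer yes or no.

n − 1 = 42156 = 2^2 · 10539, so s = 2 and d = 10539.
By repeated squaring, 11^10539 ≡ 1 (mod 42157).
x_0 = 11^10539 mod 42157 = 1.
x_0 = 1, so 11 is not a witness.

no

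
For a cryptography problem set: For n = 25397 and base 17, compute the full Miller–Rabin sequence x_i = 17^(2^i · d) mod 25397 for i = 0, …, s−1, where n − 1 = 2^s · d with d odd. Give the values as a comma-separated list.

24615, 1996

n − 1 = 25396 = 2^2 · 6349, so s = 2 and d = 6349.
x_0 = 17^6349 mod 25397 = 24615.
x_1 = 24615^2 mod 25397 = 1996.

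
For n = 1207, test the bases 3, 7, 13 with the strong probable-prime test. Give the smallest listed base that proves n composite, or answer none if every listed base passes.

n − 1 = 1206 = 2^1 · 603, so s = 1 and d = 603.
Base 3: x_0 = 3^603 mod 1207 = 313. x_0 ∉ {1, 1206} and s = 1, so 3 is a Miller–Rabin witness and 1207 is composite.
Base 7: x_0 = 7^603 mod 1207 = 541. x_0 ∉ {1, 1206} and s = 1, so 7 is a Miller–Rabin witness and 1207 is composite.
Base 13: x_0 = 13^603 mod 1207 = 633. x_0 ∉ {1, 1206} and s = 1, so 13 is a Miller–Rabin witness and 1207 is composite.
The smallest witness among the given bases is 3.

3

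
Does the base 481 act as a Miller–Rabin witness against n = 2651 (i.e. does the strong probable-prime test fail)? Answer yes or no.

no

n − 1 = 2650 = 2^1 · 1325, so s = 1 and d = 1325.
x_0 = 481^1325 mod 2651 = 2650.
x_0 = 2650 ≡ −1, so 481 is not a witness.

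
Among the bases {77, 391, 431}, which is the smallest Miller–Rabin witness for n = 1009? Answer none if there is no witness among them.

none

n − 1 = 1008 = 2^4 · 63, so s = 4 and d = 63.
Base 77: x_0 = 77^63 mod 1009 = 204. x_0 is neither 1 nor 1008, so continue squaring. x_1 = 204^2 mod 1009 = 247. x_2 = 247^2 mod 1009 = 469. x_3 = 469^2 mod 1009 = 1008. x_3 ≡ −1, so 77 is not a witness.
Base 391: x_0 = 391^63 mod 1009 = 762. x_0 is neither 1 nor 1008, so continue squaring. x_1 = 762^2 mod 1009 = 469. x_2 = 469^2 mod 1009 = 1008. x_2 ≡ −1, so 391 is not a witness.
Base 431: x_0 = 431^63 mod 1009 = 1. x_0 = 1, so 431 is not a witness.
No listed base is a witness for 1009.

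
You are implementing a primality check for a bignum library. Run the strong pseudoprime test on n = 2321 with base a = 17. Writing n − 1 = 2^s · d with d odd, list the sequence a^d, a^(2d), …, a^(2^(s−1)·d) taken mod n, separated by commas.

n − 1 = 2320 = 2^4 · 145, so s = 4 and d = 145.
x_0 = 17^145 mod 2321 = 1165.
x_1 = 1165^2 mod 2321 = 1761.
x_2 = 1761^2 mod 2321 = 265.
x_3 = 265^2 mod 2321 = 595.

1165, 1761, 265, 595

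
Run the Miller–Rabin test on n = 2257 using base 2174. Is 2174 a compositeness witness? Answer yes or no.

yes

n − 1 = 2256 = 2^4 · 141, so s = 4 and d = 141.
Repeated squaring mod 2257: 2174^1 ≡ 2174, 2174^2 ≡ 118, 2174^4 ≡ 382, 2174^8 ≡ 1476, 2174^16 ≡ 571, 2174^32 ≡ 1033, 2174^64 ≡ 1785, 2174^128 ≡ 1598.
141 = 128 + 8 + 4 + 1, so 2174^141 ≡ 1598·1476·382·2174 ≡ 64 (mod 2257).
x_0 = 2174^141 mod 2257 = 64.
x_0 is neither 1 nor 2256, so continue squaring.
x_1 = 64^2 mod 2257 = 1839.
x_2 = 1839^2 mod 2257 = 935.
x_3 = 935^2 mod 2257 = 766.
Reached i = s−1 = 3 without hitting −1: 2174 is a Miller–Rabin witness and 2257 is composite.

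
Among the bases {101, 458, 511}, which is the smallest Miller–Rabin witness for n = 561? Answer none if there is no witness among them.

none

n − 1 = 560 = 2^4 · 35, so s = 4 and d = 35.
Base 101: x_0 = 101^35 mod 561 = 560. x_0 = 560 ≡ −1, so 101 is not a witness.
Base 458: x_0 = 458^35 mod 561 = 560. x_0 = 560 ≡ −1, so 458 is not a witness.
Base 511: x_0 = 511^35 mod 561 = 1. x_0 = 1, so 511 is not a witness.
No listed base is a witness for 561.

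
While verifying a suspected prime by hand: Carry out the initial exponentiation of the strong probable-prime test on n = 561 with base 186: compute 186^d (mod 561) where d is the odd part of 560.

186

n − 1 = 560 = 2^4 · 35, so s = 4 and d = 35.
186^35 mod 561 = 186.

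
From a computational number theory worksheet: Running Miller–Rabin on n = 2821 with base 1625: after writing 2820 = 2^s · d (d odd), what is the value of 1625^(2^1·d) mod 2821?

2171

n − 1 = 2820 = 2^2 · 705, so s = 2 and d = 705.
Repeated squaring mod 2821: 1625^1 ≡ 1625, 1625^2 ≡ 169, 1625^4 ≡ 351, 1625^8 ≡ 1898, 1625^16 ≡ 2808, 1625^32 ≡ 169, 1625^64 ≡ 351, 1625^128 ≡ 1898, 1625^256 ≡ 2808, 1625^512 ≡ 169.
705 = 512 + 128 + 64 + 1, so 1625^705 ≡ 169·1898·351·1625 ≡ 2262 (mod 2821).
x_0 = 2262.
x_1 = 2262^2 mod 2821 = 2171.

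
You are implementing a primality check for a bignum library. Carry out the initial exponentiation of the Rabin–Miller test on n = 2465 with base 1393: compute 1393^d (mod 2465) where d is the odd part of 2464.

n − 1 = 2464 = 2^5 · 77, so s = 5 and d = 77.
1393^77 mod 2465 = 1393.

1393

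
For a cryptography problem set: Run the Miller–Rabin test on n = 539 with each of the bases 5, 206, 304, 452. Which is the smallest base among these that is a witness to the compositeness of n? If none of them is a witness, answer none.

n − 1 = 538 = 2^1 · 269, so s = 1 and d = 269.
Base 5: x_0 = 5^269 mod 539 = 339. x_0 ∉ {1, 538} and s = 1, so 5 is a Miller–Rabin witness and 539 is composite.
Base 206: x_0 = 206^269 mod 539 = 502. x_0 ∉ {1, 538} and s = 1, so 206 is a Miller–Rabin witness and 539 is composite.
Base 304: x_0 = 304^269 mod 539 = 404. x_0 ∉ {1, 538} and s = 1, so 304 is a Miller–Rabin witness and 539 is composite.
Base 452: x_0 = 452^269 mod 539 = 485. x_0 ∉ {1, 538} and s = 1, so 452 is a Miller–Rabin witness and 539 is composite.
The smallest witness among the given bases is 5.

5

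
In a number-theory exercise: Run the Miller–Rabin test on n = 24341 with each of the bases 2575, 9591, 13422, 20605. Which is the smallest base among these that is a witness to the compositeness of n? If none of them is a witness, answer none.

n − 1 = 24340 = 2^2 · 6085, so s = 2 and d = 6085.
Base 2575: x_0 = 2575^6085 mod 24341 = 24297. x_0 is neither 1 nor 24340, so continue squaring. x_1 = 24297^2 mod 24341 = 1936. Reached i = s−1 = 1 without hitting −1: 2575 is a Miller–Rabin witness and 24341 is composite.
Base 9591: x_0 = 9591^6085 mod 24341 = 8074. x_0 is neither 1 nor 24340, so continue squaring. x_1 = 8074^2 mod 24341 = 4278. Reached i = s−1 = 1 without hitting −1: 9591 is a Miller–Rabin witness and 24341 is composite.
Base 13422: x_0 = 13422^6085 mod 24341 = 9361. x_0 is neither 1 nor 24340, so continue squaring. x_1 = 9361^2 mod 24341 = 721. Reached i = s−1 = 1 without hitting −1: 13422 is a Miller–Rabin witness and 24341 is composite.
Base 20605: x_0 = 20605^6085 mod 24341 = 6869. x_0 is neither 1 nor 24340, so continue squaring. x_1 = 6869^2 mod 24341 = 10303. Reached i = s−1 = 1 without hitting −1: 20605 is a Miller–Rabin witness and 24341 is composite.
The smallest witness among the given bases is 2575.

2575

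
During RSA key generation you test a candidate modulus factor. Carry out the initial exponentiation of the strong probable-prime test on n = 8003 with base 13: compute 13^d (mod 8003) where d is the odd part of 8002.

n − 1 = 8002 = 2^1 · 4001, so s = 1 and d = 4001.
13^4001 mod 8003 = 1473.

1473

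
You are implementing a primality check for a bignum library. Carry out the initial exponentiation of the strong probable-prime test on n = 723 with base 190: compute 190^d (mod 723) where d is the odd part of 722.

292

n − 1 = 722 = 2^1 · 361, so s = 1 and d = 361.
Repeated squaring mod 723: 190^1 ≡ 190, 190^2 ≡ 673, 190^4 ≡ 331, 190^8 ≡ 388, 190^16 ≡ 160, 190^32 ≡ 295, 190^64 ≡ 265, 190^128 ≡ 94, 190^256 ≡ 160.
361 = 256 + 64 + 32 + 8 + 1, so 190^361 ≡ 160·265·295·388·190 ≡ 292 (mod 723).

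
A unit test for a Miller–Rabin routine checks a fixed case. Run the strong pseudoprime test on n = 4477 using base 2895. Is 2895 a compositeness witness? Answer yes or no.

yes

n − 1 = 4476 = 2^2 · 1119, so s = 2 and d = 1119.
x_0 = 2895^1119 mod 4477 = 1062.
x_0 is neither 1 nor 4476, so continue squaring.
x_1 = 1062^2 mod 4477 = 4117.
Reached i = s−1 = 1 without hitting −1: 2895 is a Miller–Rabin witness and 4477 is composite.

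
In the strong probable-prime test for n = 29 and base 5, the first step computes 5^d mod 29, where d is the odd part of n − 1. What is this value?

28

n − 1 = 28 = 2^2 · 7, so s = 2 and d = 7.
Repeated squaring mod 29: 5^1 ≡ 5, 5^2 ≡ 25, 5^4 ≡ 16.
7 = 4 + 2 + 1, so 5^7 ≡ 16·25·5 ≡ 28 (mod 29).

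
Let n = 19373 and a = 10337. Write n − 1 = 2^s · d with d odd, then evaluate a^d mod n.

8098

n − 1 = 19372 = 2^2 · 4843, so s = 2 and d = 4843.
10337^4843 mod 19373 = 8098.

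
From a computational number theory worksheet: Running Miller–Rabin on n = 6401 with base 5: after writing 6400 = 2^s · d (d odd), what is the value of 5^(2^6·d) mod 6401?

2735

n − 1 = 6400 = 2^8 · 25, so s = 8 and d = 25.
Repeated squaring mod 6401: 5^1 ≡ 5, 5^2 ≡ 25, 5^4 ≡ 625, 5^8 ≡ 164, 5^16 ≡ 1292.
25 = 16 + 8 + 1, so 5^25 ≡ 1292·164·5 ≡ 3275 (mod 6401).
x_0 = 3275.
x_1 = 3275^2 mod 6401 = 3950.
x_2 = 3950^2 mod 6401 = 3263.
x_3 = 3263^2 mod 6401 = 2306.
x_4 = 2306^2 mod 6401 = 4806.
x_5 = 4806^2 mod 6401 = 2828.
x_6 = 2828^2 mod 6401 = 2735.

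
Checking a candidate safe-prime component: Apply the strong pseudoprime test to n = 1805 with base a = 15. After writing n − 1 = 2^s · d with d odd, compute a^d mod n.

n − 1 = 1804 = 2^2 · 451, so s = 2 and d = 451.
15^451 mod 1805 = 775.

775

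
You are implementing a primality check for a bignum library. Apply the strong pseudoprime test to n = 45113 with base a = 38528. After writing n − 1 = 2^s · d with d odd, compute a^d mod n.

n − 1 = 45112 = 2^3 · 5639, so s = 3 and d = 5639.
38528^5639 mod 45113 = 36031.

36031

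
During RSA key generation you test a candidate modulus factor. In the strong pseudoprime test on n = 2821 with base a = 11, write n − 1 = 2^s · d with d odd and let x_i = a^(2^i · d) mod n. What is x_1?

1520

n − 1 = 2820 = 2^2 · 705, so s = 2 and d = 705.
x_0 = 11^705 mod 2821 = 1828.
x_1 = 1828^2 mod 2821 = 1520.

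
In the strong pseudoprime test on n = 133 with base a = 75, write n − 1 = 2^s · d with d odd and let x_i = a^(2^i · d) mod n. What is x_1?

n − 1 = 132 = 2^2 · 33, so s = 2 and d = 33.
x_0 = 75^33 mod 133 = 132.
x_1 = 132^2 mod 133 = 1.

1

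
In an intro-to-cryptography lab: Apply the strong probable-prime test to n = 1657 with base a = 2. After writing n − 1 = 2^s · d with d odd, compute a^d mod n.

n − 1 = 1656 = 2^3 · 207, so s = 3 and d = 207.
Repeated squaring mod 1657: 2^1 ≡ 2, 2^2 ≡ 4, 2^4 ≡ 16, 2^8 ≡ 256, 2^16 ≡ 913, 2^32 ≡ 98, 2^64 ≡ 1319, 2^128 ≡ 1568.
207 = 128 + 64 + 8 + 4 + 2 + 1, so 2^207 ≡ 1568·1319·256·16·4·2 ≡ 874 (mod 1657).

874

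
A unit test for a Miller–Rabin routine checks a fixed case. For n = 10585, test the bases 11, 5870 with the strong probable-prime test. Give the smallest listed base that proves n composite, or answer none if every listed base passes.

n − 1 = 10584 = 2^3 · 1323, so s = 3 and d = 1323.
Base 11: x_0 = 11^1323 mod 10585 = 7436. x_0 is neither 1 nor 10584, so continue squaring. x_1 = 7436^2 mod 10585 = 8641. x_2 = 8641^2 mod 10585 = 291. Reached i = s−1 = 2 without hitting −1: 11 is a Miller–Rabin witness and 10585 is composite.
Base 5870: x_0 = 5870^1323 mod 10585 = 1815. x_0 is neither 1 nor 10584, so continue squaring. x_1 = 1815^2 mod 10585 = 2290. x_2 = 2290^2 mod 10585 = 4525. Reached i = s−1 = 2 without hitting −1: 5870 is a Miller–Rabin witness and 10585 is composite.
The smallest witness among the given bases is 11.

11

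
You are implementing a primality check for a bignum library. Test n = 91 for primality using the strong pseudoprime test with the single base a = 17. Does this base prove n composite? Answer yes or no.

no

n − 1 = 90 = 2^1 · 45, so s = 1 and d = 45.
Repeated squaring mod 91: 17^1 ≡ 17, 17^2 ≡ 16, 17^4 ≡ 74, 17^8 ≡ 16, 17^16 ≡ 74, 17^32 ≡ 16.
45 = 32 + 8 + 4 + 1, so 17^45 ≡ 16·16·74·17 ≡ 90 (mod 91).
x_0 = 17^45 mod 91 = 90.
x_0 = 90 ≡ −1, so 17 is not a witness.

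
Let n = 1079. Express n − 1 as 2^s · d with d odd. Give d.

539

Halving: 1078 → 539; 539 is odd.
So 1078 = 2^1 · 539.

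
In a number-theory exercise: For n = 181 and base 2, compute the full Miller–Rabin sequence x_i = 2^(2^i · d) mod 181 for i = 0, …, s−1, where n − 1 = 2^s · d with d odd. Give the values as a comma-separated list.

162, 180

n − 1 = 180 = 2^2 · 45, so s = 2 and d = 45.
x_0 = 2^45 mod 181 = 162.
x_1 = 162^2 mod 181 = 180.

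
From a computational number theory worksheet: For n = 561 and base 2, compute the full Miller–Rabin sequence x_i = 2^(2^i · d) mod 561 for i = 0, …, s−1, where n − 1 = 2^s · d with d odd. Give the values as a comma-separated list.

n − 1 = 560 = 2^4 · 35, so s = 4 and d = 35.
x_0 = 2^35 mod 561 = 263.
x_1 = 263^2 mod 561 = 166.
x_2 = 166^2 mod 561 = 67.
x_3 = 67^2 mod 561 = 1.

263, 166, 67, 1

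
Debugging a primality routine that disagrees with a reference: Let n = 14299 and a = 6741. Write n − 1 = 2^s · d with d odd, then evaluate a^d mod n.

n − 1 = 14298 = 2^1 · 7149, so s = 1 and d = 7149.
6741^7149 mod 14299 = 6883.

6883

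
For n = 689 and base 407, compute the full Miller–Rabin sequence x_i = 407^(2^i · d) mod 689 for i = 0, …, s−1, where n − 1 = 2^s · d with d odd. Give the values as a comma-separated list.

n − 1 = 688 = 2^4 · 43, so s = 4 and d = 43.
x_0 = 407^43 mod 689 = 576.
x_1 = 576^2 mod 689 = 367.
x_2 = 367^2 mod 689 = 334.
x_3 = 334^2 mod 689 = 627.

576, 367, 334, 627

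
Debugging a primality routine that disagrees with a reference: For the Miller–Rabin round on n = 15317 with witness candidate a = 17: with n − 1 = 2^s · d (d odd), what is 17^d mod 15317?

n − 1 = 15316 = 2^2 · 3829, so s = 2 and d = 3829.
Repeated squaring mod 15317: 17^1 ≡ 17, 17^2 ≡ 289, 17^4 ≡ 6936, 17^8 ≡ 12716, 17^16 ≡ 10404, 17^32 ≡ 13294, 17^64 ≡ 2890, 17^128 ≡ 4335, 17^256 ≡ 13583, 17^512 ≡ 4624, 17^1024 ≡ 14161, 17^2048 ≡ 3757.
3829 = 2048 + 1024 + 512 + 128 + 64 + 32 + 16 + 4 + 1, so 17^3829 ≡ 3757·14161·4624·4335·2890·13294·10404·6936·17 ≡ 11560 (mod 15317).

11560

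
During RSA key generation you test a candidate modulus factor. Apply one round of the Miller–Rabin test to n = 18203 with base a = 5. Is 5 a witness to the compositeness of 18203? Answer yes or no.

yes

n − 1 = 18202 = 2^1 · 9101, so s = 1 and d = 9101.
x_0 = 5^9101 mod 18203 = 7764.
x_0 ∉ {1, 18202} and s = 1, so 5 is a Miller–Rabin witness and 18203 is composite.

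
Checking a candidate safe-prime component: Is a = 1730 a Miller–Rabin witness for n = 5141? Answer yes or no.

n − 1 = 5140 = 2^2 · 1285, so s = 2 and d = 1285.
By repeated squaring, 1730^1285 ≡ 2700 (mod 5141).
x_0 = 1730^1285 mod 5141 = 2700.
x_0 is neither 1 nor 5140, so continue squaring.
x_1 = 2700^2 mod 5141 = 62.
Reached i = s−1 = 1 without hitting −1: 1730 is a Miller–Rabin witness and 5141 is composite.

yes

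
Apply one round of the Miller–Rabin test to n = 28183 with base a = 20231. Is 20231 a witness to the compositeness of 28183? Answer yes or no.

n − 1 = 28182 = 2^1 · 14091, so s = 1 and d = 14091.
Repeated squaring mod 28183: 20231^1 ≡ 20231, 20231^2 ≡ 19835, 20231^4 ≡ 20728, 20231^8 ≡ 149, 20231^16 ≡ 22201, 20231^32 ≡ 20097, 20231^64 ≡ 27019, 20231^128 ≡ 2112, 20231^256 ≡ 7630, 20231^512 ≡ 19005, 20231^1024 ≡ 24880, 20231^2048 ≡ 2988, 20231^4096 ≡ 22316, 20231^8192 ≡ 10246.
14091 = 8192 + 4096 + 1024 + 512 + 256 + 8 + 2 + 1, so 20231^14091 ≡ 10246·22316·24880·19005·7630·149·19835·20231 ≡ 1 (mod 28183).
x_0 = 20231^14091 mod 28183 = 1.
x_0 = 1, so 20231 is not a witness.

no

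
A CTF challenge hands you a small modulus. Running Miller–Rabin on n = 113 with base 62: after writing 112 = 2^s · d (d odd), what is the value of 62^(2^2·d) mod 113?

112

n − 1 = 112 = 2^4 · 7, so s = 4 and d = 7.
x_0 = 62^7 mod 113 = 44.
x_1 = 44^2 mod 113 = 15.
x_2 = 15^2 mod 113 = 112.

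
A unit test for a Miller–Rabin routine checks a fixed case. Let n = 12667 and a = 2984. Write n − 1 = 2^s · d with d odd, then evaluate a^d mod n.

n − 1 = 12666 = 2^1 · 6333, so s = 1 and d = 6333.
2984^6333 mod 12667 = 12446.

12446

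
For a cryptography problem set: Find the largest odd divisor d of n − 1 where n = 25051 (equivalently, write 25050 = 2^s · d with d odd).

12525

Halving: 25050 → 12525; 12525 is odd.
So 25050 = 2^1 · 12525.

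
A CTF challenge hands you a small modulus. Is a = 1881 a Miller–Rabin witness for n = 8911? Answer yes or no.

yes

n − 1 = 8910 = 2^1 · 4455, so s = 1 and d = 4455.
x_0 = 1881^4455 mod 8911 = 1406.
x_0 ∉ {1, 8910} and s = 1, so 1881 is a Miller–Rabin witness and 8911 is composite.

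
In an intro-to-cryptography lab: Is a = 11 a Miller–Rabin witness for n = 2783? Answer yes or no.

yes

n − 1 = 2782 = 2^1 · 1391, so s = 1 and d = 1391.
x_0 = 11^1391 mod 2783 = 2420.
x_0 ∉ {1, 2782} and s = 1, so 11 is a Miller–Rabin witness and 2783 is composite.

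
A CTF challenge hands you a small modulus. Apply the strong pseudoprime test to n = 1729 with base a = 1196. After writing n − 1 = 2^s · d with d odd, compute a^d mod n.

n − 1 = 1728 = 2^6 · 27, so s = 6 and d = 27.
Repeated squaring mod 1729: 1196^1 ≡ 1196, 1196^2 ≡ 533, 1196^4 ≡ 533, 1196^8 ≡ 533, 1196^16 ≡ 533.
27 = 16 + 8 + 2 + 1, so 1196^27 ≡ 533·533·533·1196 ≡ 1196 (mod 1729).

1196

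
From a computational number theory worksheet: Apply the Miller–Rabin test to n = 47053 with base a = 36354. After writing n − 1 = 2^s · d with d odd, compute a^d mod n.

46318

n − 1 = 47052 = 2^2 · 11763, so s = 2 and d = 11763.
Repeated squaring mod 47053: 36354^1 ≡ 36354, 36354^2 ≡ 35705, 36354^4 ≡ 40096, 36354^8 ≡ 29365, 36354^16 ≡ 9947, 36354^32 ≡ 37403, 36354^64 ≡ 4613, 36354^128 ≡ 11813, 36354^256 ≡ 34824, 36354^512 ≡ 14007, 36354^1024 ≡ 32092, 36354^2048 ≡ 400, 36354^4096 ≡ 18841, 36354^8192 ≡ 15449.
11763 = 8192 + 2048 + 1024 + 256 + 128 + 64 + 32 + 16 + 2 + 1, so 36354^11763 ≡ 15449·400·32092·34824·11813·4613·37403·9947·35705·36354 ≡ 46318 (mod 47053).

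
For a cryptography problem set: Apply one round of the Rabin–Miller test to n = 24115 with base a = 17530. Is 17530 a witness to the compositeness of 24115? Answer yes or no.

yes

n − 1 = 24114 = 2^1 · 12057, so s = 1 and d = 12057.
x_0 = 17530^12057 mod 24115 = 21260.
x_0 ∉ {1, 24114} and s = 1, so 17530 is a Miller–Rabin witness and 24115 is composite.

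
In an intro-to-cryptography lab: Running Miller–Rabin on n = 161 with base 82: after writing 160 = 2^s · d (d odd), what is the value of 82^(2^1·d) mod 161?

16

n − 1 = 160 = 2^5 · 5, so s = 5 and d = 5.
Repeated squaring mod 161: 82^1 ≡ 82, 82^2 ≡ 123, 82^4 ≡ 156.
5 = 4 + 1, so 82^5 ≡ 156·82 ≡ 73 (mod 161).
x_0 = 73.
x_1 = 73^2 mod 161 = 16.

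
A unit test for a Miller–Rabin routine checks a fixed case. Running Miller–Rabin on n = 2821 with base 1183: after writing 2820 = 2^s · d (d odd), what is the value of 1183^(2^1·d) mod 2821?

n − 1 = 2820 = 2^2 · 705, so s = 2 and d = 705.
By repeated squaring, 1183^705 ≡ 1365 (mod 2821).
x_0 = 1365.
x_1 = 1365^2 mod 2821 = 1365.

1365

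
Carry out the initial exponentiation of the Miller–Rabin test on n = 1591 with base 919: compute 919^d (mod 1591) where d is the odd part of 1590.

1079

n − 1 = 1590 = 2^1 · 795, so s = 1 and d = 795.
919^795 mod 1591 = 1079.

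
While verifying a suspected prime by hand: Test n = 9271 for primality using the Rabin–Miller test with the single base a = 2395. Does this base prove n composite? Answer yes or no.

yes

n − 1 = 9270 = 2^1 · 4635, so s = 1 and d = 4635.
x_0 = 2395^4635 mod 9271 = 1774.
x_0 ∉ {1, 9270} and s = 1, so 2395 is a Miller–Rabin witness and 9271 is composite.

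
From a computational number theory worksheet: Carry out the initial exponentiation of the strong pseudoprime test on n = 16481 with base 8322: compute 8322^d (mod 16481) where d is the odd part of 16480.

11479

n − 1 = 16480 = 2^5 · 515, so s = 5 and d = 515.
8322^515 mod 16481 = 11479.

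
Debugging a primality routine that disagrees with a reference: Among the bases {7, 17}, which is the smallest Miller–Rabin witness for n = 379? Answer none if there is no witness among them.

n − 1 = 378 = 2^1 · 189, so s = 1 and d = 189.
Base 7: x_0 = 7^189 mod 379 = 378. x_0 = 378 ≡ −1, so 7 is not a witness.
Base 17: x_0 = 17^189 mod 379 = 378. x_0 = 378 ≡ −1, so 17 is not a witness.
No listed base is a witness for 379.

none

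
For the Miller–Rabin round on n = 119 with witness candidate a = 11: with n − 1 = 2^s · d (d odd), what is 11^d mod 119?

114

n − 1 = 118 = 2^1 · 59, so s = 1 and d = 59.
11^59 mod 119 = 114.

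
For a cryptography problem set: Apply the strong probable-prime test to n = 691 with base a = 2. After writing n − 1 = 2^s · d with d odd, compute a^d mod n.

n − 1 = 690 = 2^1 · 345, so s = 1 and d = 345.
By repeated squaring, 2^345 ≡ 690 (mod 691).

690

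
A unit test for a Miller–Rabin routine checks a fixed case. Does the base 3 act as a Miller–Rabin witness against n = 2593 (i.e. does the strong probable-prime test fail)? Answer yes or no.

n − 1 = 2592 = 2^5 · 81, so s = 5 and d = 81.
Repeated squaring mod 2593: 3^1 ≡ 3, 3^2 ≡ 9, 3^4 ≡ 81, 3^8 ≡ 1375, 3^16 ≡ 328, 3^32 ≡ 1271, 3^64 ≡ 2.
81 = 64 + 16 + 1, so 3^81 ≡ 2·328·3 ≡ 1968 (mod 2593).
x_0 = 3^81 mod 2593 = 1968.
x_0 is neither 1 nor 2592, so continue squaring.
x_1 = 1968^2 mod 2593 = 1675.
x_2 = 1675^2 mod 2593 = 2592.
x_2 ≡ −1, so 3 is not a witness.

no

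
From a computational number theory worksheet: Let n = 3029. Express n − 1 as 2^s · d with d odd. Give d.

757

Halving: 3028 → 1514 → 757; 757 is odd.
So 3028 = 2^2 · 757.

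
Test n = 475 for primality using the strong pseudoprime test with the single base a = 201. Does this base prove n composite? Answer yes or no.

no

n − 1 = 474 = 2^1 · 237, so s = 1 and d = 237.
Repeated squaring mod 475: 201^1 ≡ 201, 201^2 ≡ 26, 201^4 ≡ 201, 201^8 ≡ 26, 201^16 ≡ 201, 201^32 ≡ 26, 201^64 ≡ 201, 201^128 ≡ 26.
237 = 128 + 64 + 32 + 8 + 4 + 1, so 201^237 ≡ 26·201·26·26·201·201 ≡ 1 (mod 475).
x_0 = 201^237 mod 475 = 1.
x_0 = 1, so 201 is not a witness.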